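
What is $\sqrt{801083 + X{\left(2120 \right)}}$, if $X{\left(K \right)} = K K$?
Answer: $3 \sqrt{588387} \approx 2301.2$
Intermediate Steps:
$X{\left(K \right)} = K^{2}$
$\sqrt{801083 + X{\left(2120 \right)}} = \sqrt{801083 + 2120^{2}} = \sqrt{801083 + 4494400} = \sqrt{5295483} = 3 \sqrt{588387}$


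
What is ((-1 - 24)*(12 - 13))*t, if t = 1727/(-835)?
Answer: -8635/167 ≈ -51.707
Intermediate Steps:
t = -1727/835 (t = 1727*(-1/835) = -1727/835 ≈ -2.0683)
((-1 - 24)*(12 - 13))*t = ((-1 - 24)*(12 - 13))*(-1727/835) = -25*(-1)*(-1727/835) = 25*(-1727/835) = -8635/167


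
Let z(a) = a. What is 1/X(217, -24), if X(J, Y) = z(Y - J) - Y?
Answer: -1/217 ≈ -0.0046083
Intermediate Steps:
X(J, Y) = -J (X(J, Y) = (Y - J) - Y = -J)
1/X(217, -24) = 1/(-1*217) = 1/(-217) = -1/217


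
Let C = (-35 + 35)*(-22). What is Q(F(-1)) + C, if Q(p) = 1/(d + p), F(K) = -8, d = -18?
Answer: -1/26 ≈ -0.038462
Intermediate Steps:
Q(p) = 1/(-18 + p)
C = 0 (C = 0*(-22) = 0)
Q(F(-1)) + C = 1/(-18 - 8) + 0 = 1/(-26) + 0 = -1/26 + 0 = -1/26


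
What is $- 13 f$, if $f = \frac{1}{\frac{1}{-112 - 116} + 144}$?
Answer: $- \frac{2964}{32831} \approx -0.090281$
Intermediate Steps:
$f = \frac{228}{32831}$ ($f = \frac{1}{\frac{1}{-228} + 144} = \frac{1}{- \frac{1}{228} + 144} = \frac{1}{\frac{32831}{228}} = \frac{228}{32831} \approx 0.0069447$)
$- 13 f = \left(-13\right) \frac{228}{32831} = - \frac{2964}{32831}$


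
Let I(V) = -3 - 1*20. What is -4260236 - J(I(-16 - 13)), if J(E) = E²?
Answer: -4260765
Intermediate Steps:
I(V) = -23 (I(V) = -3 - 20 = -23)
-4260236 - J(I(-16 - 13)) = -4260236 - 1*(-23)² = -4260236 - 1*529 = -4260236 - 529 = -4260765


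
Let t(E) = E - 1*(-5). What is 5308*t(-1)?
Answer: 21232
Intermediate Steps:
t(E) = 5 + E (t(E) = E + 5 = 5 + E)
5308*t(-1) = 5308*(5 - 1) = 5308*4 = 21232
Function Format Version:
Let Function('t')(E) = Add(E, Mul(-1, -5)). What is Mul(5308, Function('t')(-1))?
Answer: 21232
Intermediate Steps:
Function('t')(E) = Add(5, E) (Function('t')(E) = Add(E, 5) = Add(5, E))
Mul(5308, Function('t')(-1)) = Mul(5308, Add(5, -1)) = Mul(5308, 4) = 21232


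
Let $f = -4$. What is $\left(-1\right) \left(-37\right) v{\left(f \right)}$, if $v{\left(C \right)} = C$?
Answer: $-148$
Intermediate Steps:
$\left(-1\right) \left(-37\right) v{\left(f \right)} = \left(-1\right) \left(-37\right) \left(-4\right) = 37 \left(-4\right) = -148$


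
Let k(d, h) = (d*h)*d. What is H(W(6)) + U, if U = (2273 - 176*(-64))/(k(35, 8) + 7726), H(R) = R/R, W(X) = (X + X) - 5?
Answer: 31063/17526 ≈ 1.7724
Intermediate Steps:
W(X) = -5 + 2*X (W(X) = 2*X - 5 = -5 + 2*X)
k(d, h) = h*d²
H(R) = 1
U = 13537/17526 (U = (2273 - 176*(-64))/(8*35² + 7726) = (2273 + 11264)/(8*1225 + 7726) = 13537/(9800 + 7726) = 13537/17526 ≈ 0.77240)
H(W(6)) + U = 1 + 13537/17526 = 31063/17526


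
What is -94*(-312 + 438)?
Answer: -11844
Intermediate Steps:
-94*(-312 + 438) = -94*126 = -11844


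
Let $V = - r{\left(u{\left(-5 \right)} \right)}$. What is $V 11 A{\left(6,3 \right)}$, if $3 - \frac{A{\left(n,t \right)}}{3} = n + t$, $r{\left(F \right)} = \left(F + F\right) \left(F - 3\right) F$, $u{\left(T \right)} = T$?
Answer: $-79200$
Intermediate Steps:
$r{\left(F \right)} = 2 F^{2} \left(-3 + F\right)$ ($r{\left(F \right)} = 2 F \left(-3 + F\right) F = 2 F^{2} \left(-3 + F\right)$)
$V = 400$ ($V = - 2 \left(-5\right)^{2} \left(-3 - 5\right) = - 2 \cdot 25 \left(-8\right) = \left(-1\right) \left(-400\right) = 400$)
$A{\left(n,t \right)} = 9 - 3 n - 3 t$ ($A{\left(n,t \right)} = 9 - 3 \left(n + t\right) = 9 - \left(3 n + 3 t\right) = 9 - 3 n - 3 t$)
$V 11 A{\left(6,3 \right)} = 400 \cdot 11 \left(9 - 18 - 9\right) = 4400 \left(9 - 18 - 9\right) = 4400 \left(-18\right) = -79200$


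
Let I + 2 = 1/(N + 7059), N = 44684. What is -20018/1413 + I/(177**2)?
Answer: -3605606020039/254505862179 ≈ -14.167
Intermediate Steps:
I = -103485/51743 (I = -2 + 1/(44684 + 7059) = -2 + 1/51743 = -103485/51743 ≈ -2.0000)
-20018/1413 + I/(177**2) = -20018/1413 - 103485/(51743*(177**2)) = -20018*1/1413 - 103485/51743/31329 = -20018/1413 - 103485/51743*1/31329 = -20018/1413 - 34495/540352149 = -3605606020039/254505862179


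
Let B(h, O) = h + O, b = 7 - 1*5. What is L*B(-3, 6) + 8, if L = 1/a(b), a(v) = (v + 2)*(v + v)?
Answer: 131/16 ≈ 8.1875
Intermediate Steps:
b = 2 (b = 7 - 5 = 2)
a(v) = 2*v*(2 + v) (a(v) = (2 + v)*(2*v) = 2*v*(2 + v))
L = 1/16 (L = 1/(2*2*(2 + 2)) = 1/(2*2*4) = 1/16 ≈ 0.062500)
B(h, O) = O + h
L*B(-3, 6) + 8 = (6 - 3)/16 + 8 = (1/16)*3 + 8 = 3/16 + 8 = 131/16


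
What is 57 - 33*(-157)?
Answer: 5238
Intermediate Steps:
57 - 33*(-157) = 57 + 5181 = 5238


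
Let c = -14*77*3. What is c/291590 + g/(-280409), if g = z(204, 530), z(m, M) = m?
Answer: -483163533/40882230155 ≈ -0.011818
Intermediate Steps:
g = 204
c = -3234 (c = -1078*3 = -3234)
c/291590 + g/(-280409) = -3234/291590 + 204/(-280409) = -3234*1/291590 + 204*(-1/280409) = -1617/145795 - 204/280409 = -483163533/40882230155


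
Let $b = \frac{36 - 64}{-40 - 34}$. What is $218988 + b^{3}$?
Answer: $\frac{11092401908}{50653} \approx 2.1899 \cdot 10^{5}$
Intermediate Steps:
$b = \frac{14}{37}$ ($b = - \frac{28}{-74} = \left(-28\right) \left(- \frac{1}{74}\right) = \frac{14}{37} \approx 0.37838$)
$218988 + b^{3} = 218988 + \left(\frac{14}{37}\right)^{3} = 218988 + \frac{2744}{50653} = \frac{11092401908}{50653}$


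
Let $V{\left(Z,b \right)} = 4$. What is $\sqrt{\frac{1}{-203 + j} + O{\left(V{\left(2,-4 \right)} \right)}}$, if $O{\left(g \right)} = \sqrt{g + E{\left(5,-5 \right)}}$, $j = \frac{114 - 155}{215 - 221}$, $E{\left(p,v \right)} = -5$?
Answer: $\frac{\sqrt{-7062 + 1385329 i}}{1177} \approx 0.70531 + 0.70891 i$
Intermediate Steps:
$j = \frac{41}{6}$ ($j = - \frac{41}{-6} = \left(-41\right) \left(- \frac{1}{6}\right) = \frac{41}{6} \approx 6.8333$)
$O{\left(g \right)} = \sqrt{-5 + g}$ ($O{\left(g \right)} = \sqrt{g - 5} = \sqrt{-5 + g}$)
$\sqrt{\frac{1}{-203 + j} + O{\left(V{\left(2,-4 \right)} \right)}} = \sqrt{\frac{1}{-203 + \frac{41}{6}} + \sqrt{-5 + 4}} = \sqrt{\frac{1}{- \frac{1177}{6}} + \sqrt{-1}} = \sqrt{- \frac{6}{1177} + i}$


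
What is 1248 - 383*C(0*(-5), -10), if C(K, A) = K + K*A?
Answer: 1248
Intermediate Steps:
C(K, A) = K + A*K
1248 - 383*C(0*(-5), -10) = 1248 - 383*0*(-5)*(1 - 10) = 1248 - 0*(-9) = 1248 - 383*0 = 1248 + 0 = 1248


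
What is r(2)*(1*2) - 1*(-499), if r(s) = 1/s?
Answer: 500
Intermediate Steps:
r(2)*(1*2) - 1*(-499) = (1*2)/2 - 1*(-499) = (½)*2 + 499 = 1 + 499 = 500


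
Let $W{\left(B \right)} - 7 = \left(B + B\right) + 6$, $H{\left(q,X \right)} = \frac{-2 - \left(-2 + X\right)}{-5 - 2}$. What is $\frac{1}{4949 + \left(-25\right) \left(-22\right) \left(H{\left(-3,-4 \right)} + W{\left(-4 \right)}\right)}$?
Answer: $\frac{7}{51693} \approx 0.00013541$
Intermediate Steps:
$H{\left(q,X \right)} = \frac{X}{7}$ ($H{\left(q,X \right)} = \frac{\left(-1\right) X}{-7} = - X \left(- \frac{1}{7}\right) = \frac{X}{7}$)
$W{\left(B \right)} = 13 + 2 B$ ($W{\left(B \right)} = 7 + \left(\left(B + B\right) + 6\right) = 7 + \left(2 B + 6\right) = 7 + \left(6 + 2 B\right) = 13 + 2 B$)
$\frac{1}{4949 + \left(-25\right) \left(-22\right) \left(H{\left(-3,-4 \right)} + W{\left(-4 \right)}\right)} = \frac{1}{4949 + \left(-25\right) \left(-22\right) \left(\frac{1}{7} \left(-4\right) + \left(13 + 2 \left(-4\right)\right)\right)} = \frac{1}{4949 + 550 \left(- \frac{4}{7} + \left(13 - 8\right)\right)} = \frac{1}{4949 + 550 \left(- \frac{4}{7} + 5\right)} = \frac{1}{4949 + 550 \cdot \frac{31}{7}} = \frac{1}{4949 + \frac{17050}{7}} = \frac{1}{\frac{51693}{7}} = \frac{7}{51693}$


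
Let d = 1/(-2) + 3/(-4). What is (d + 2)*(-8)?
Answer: -6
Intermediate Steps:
d = -5/4 (d = 1*(-½) + 3*(-¼) = -½ - ¾ = -5/4 ≈ -1.2500)
(d + 2)*(-8) = (-5/4 + 2)*(-8) = (¾)*(-8) = -6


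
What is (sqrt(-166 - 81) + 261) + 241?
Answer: 502 + I*sqrt(247) ≈ 502.0 + 15.716*I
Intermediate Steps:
(sqrt(-166 - 81) + 261) + 241 = (sqrt(-247) + 261) + 241 = (I*sqrt(247) + 261) + 241 = (261 + I*sqrt(247)) + 241 = 502 + I*sqrt(247)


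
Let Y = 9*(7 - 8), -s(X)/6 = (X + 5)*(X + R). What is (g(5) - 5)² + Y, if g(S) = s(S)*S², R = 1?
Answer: 81090016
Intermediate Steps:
s(X) = -6*(1 + X)*(5 + X) (s(X) = -6*(X + 5)*(X + 1) = -6*(5 + X)*(1 + X) = -6*(1 + X)*(5 + X))
Y = -9 (Y = 9*(-1) = -9)
g(S) = S²*(-30 - 36*S - 6*S²) (g(S) = (-30 - 36*S - 6*S²)*S² = S²*(-30 - 36*S - 6*S²))
(g(5) - 5)² + Y = (6*5²*(-5 - 1*5² - 6*5) - 5)² - 9 = (6*25*(-5 - 1*25 - 30) - 5)² - 9 = (6*25*(-5 - 25 - 30) - 5)² - 9 = (6*25*(-60) - 5)² - 9 = (-9000 - 5)² - 9 = (-9005)² - 9 = 81090025 - 9 = 81090016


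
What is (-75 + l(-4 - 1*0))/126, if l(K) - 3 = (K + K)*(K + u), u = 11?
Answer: -64/63 ≈ -1.0159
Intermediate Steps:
l(K) = 3 + 2*K*(11 + K) (l(K) = 3 + (K + K)*(K + 11) = 3 + (2*K)*(11 + K) = 3 + 2*K*(11 + K))
(-75 + l(-4 - 1*0))/126 = (-75 + (3 + 2*(-4 - 1*0)**2 + 22*(-4 - 1*0)))/126 = (-75 + (3 + 2*(-4 + 0)**2 + 22*(-4 + 0)))*(1/126) = (-75 + (3 + 2*(-4)**2 + 22*(-4)))*(1/126) = (-75 + (3 + 2*16 - 88))*(1/126) = (-75 + (3 + 32 - 88))*(1/126) = (-75 - 53)*(1/126) = -128*1/126 = -64/63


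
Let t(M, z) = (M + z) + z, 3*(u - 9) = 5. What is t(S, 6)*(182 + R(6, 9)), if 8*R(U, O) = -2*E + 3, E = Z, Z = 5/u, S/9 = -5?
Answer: -769857/128 ≈ -6014.5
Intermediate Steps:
S = -45 (S = 9*(-5) = -45)
u = 32/3 (u = 9 + (⅓)*5 = 9 + 5/3 = 32/3 ≈ 10.667)
t(M, z) = M + 2*z
Z = 15/32 (Z = 5/(32/3) = 5*(3/32) = 15/32 ≈ 0.46875)
E = 15/32 ≈ 0.46875
R(U, O) = 33/128 (R(U, O) = (-2*15/32 + 3)/8 = (-15/16 + 3)/8 = (⅛)*(33/16) = 33/128)
t(S, 6)*(182 + R(6, 9)) = (-45 + 2*6)*(182 + 33/128) = (-45 + 12)*(23329/128) = -33*23329/128 = -769857/128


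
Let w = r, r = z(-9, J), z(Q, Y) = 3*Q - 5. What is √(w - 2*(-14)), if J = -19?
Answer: 2*I ≈ 2.0*I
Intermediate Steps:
z(Q, Y) = -5 + 3*Q
r = -32 (r = -5 + 3*(-9) = -5 - 27 = -32)
w = -32
√(w - 2*(-14)) = √(-32 - 2*(-14)) = √(-32 + 28) = √(-4) = 2*I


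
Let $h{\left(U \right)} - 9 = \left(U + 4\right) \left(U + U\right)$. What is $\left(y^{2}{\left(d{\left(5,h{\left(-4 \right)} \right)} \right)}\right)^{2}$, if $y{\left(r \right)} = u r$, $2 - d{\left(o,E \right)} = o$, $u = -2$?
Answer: $1296$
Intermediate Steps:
$h{\left(U \right)} = 9 + 2 U \left(4 + U\right)$ ($h{\left(U \right)} = 9 + \left(U + 4\right) \left(U + U\right) = 9 + \left(4 + U\right) 2 U = 9 + 2 U \left(4 + U\right)$)
$d{\left(o,E \right)} = 2 - o$
$y{\left(r \right)} = - 2 r$
$\left(y^{2}{\left(d{\left(5,h{\left(-4 \right)} \right)} \right)}\right)^{2} = \left(\left(- 2 \left(2 - 5\right)\right)^{2}\right)^{2} = \left(\left(\left(-2\right) \left(-3\right)\right)^{2}\right)^{2} = \left(6^{2}\right)^{2} = 36^{2} = 1296$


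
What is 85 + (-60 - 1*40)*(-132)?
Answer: 13285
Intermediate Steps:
85 + (-60 - 1*40)*(-132) = 85 + (-60 - 40)*(-132) = 85 - 100*(-132) = 85 + 13200 = 13285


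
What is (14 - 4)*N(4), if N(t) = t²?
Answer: 160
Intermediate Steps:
(14 - 4)*N(4) = (14 - 4)*4² = 10*16 = 160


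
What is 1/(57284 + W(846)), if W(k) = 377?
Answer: 1/57661 ≈ 1.7343e-5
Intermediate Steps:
1/(57284 + W(846)) = 1/(57284 + 377) = 1/57661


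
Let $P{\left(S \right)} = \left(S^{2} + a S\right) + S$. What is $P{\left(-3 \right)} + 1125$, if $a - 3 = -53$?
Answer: $1281$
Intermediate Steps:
$a = -50$ ($a = 3 - 53 = -50$)
$P{\left(S \right)} = S^{2} - 49 S$ ($P{\left(S \right)} = \left(S^{2} - 50 S\right) + S = S^{2} - 49 S$)
$P{\left(-3 \right)} + 1125 = - 3 \left(-49 - 3\right) + 1125 = \left(-3\right) \left(-52\right) + 1125 = 156 + 1125 = 1281$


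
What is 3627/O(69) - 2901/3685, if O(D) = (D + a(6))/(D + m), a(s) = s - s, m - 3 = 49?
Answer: 539008242/84755 ≈ 6359.6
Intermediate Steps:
m = 52 (m = 3 + 49 = 52)
a(s) = 0
O(D) = D/(52 + D) (O(D) = (D + 0)/(D + 52) = D/(52 + D))
3627/O(69) - 2901/3685 = 3627/((69/(52 + 69))) - 2901/3685 = 3627/((69/121)) - 2901*1/3685 = 3627/((69*(1/121))) - 2901/3685 = 3627/(69/121) - 2901/3685 = 3627*(121/69) - 2901/3685 = 146289/23 - 2901/3685 = 539008242/84755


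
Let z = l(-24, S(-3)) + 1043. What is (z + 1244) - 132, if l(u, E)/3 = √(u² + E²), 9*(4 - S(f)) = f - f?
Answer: 2155 + 12*√37 ≈ 2228.0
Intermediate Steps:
S(f) = 4 (S(f) = 4 - (f - f)/9 = 4 - ⅑*0 = 4 + 0 = 4)
l(u, E) = 3*√(E² + u²) (l(u, E) = 3*√(u² + E²) = 3*√(E² + u²))
z = 1043 + 12*√37 (z = 3*√(4² + (-24)²) + 1043 = 3*√(16 + 576) + 1043 = 3*√592 + 1043 = 3*(4*√37) + 1043 = 12*√37 + 1043 = 1043 + 12*√37 ≈ 1116.0)
(z + 1244) - 132 = ((1043 + 12*√37) + 1244) - 132 = (2287 + 12*√37) - 132 = 2155 + 12*√37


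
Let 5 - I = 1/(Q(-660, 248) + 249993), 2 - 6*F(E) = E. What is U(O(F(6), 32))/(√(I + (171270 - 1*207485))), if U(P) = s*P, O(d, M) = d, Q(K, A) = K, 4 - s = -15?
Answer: 38*I*√2251065074680023/27085043793 ≈ 0.066565*I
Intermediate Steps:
s = 19 (s = 4 - 1*(-15) = 4 + 15 = 19)
F(E) = ⅓ - E/6
U(P) = 19*P
I = 1246664/249333 (I = 5 - 1/(-660 + 249993) = 5 - 1/249333 = 1246664/249333 ≈ 5.0000)
U(O(F(6), 32))/(√(I + (171270 - 1*207485))) = (19*(⅓ - ⅙*6))/(√(1246664/249333 + (171270 - 1*207485))) = (19*(⅓ - 1))/(√(1246664/249333 + (171270 - 207485))) = (19*(-⅔))/(√(1246664/249333 - 36215)) = -38*(-I*√2251065074680023/9028347931)/3 = -(-38)*I*√2251065074680023/27085043793 = 38*I*√2251065074680023/27085043793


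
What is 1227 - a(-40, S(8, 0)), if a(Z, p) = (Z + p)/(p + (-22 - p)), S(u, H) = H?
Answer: 13477/11 ≈ 1225.2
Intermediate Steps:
a(Z, p) = -Z/22 - p/22 (a(Z, p) = (Z + p)/(-22) = (Z + p)*(-1/22) = -Z/22 - p/22)
1227 - a(-40, S(8, 0)) = 1227 - (-1/22*(-40) - 1/22*0) = 1227 - (20/11 + 0) = 1227 - 1*20/11 = 1227 - 20/11 = 13477/11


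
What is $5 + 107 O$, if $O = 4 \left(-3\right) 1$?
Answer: $-1279$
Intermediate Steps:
$O = -12$ ($O = \left(-12\right) 1 = -12$)
$5 + 107 O = 5 + 107 \left(-12\right) = 5 - 1284 = -1279$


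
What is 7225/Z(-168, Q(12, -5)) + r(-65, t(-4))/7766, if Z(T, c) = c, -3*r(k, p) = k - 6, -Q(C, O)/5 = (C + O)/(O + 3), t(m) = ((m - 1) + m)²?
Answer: 67331717/163086 ≈ 412.86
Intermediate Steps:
t(m) = (-1 + 2*m)² (t(m) = ((-1 + m) + m)² = (-1 + 2*m)²)
Q(C, O) = -5*(C + O)/(3 + O) (Q(C, O) = -5*(C + O)/(O + 3) = -5*(C + O)/(3 + O))
r(k, p) = 2 - k/3 (r(k, p) = -(k - 6)/3 = -(-6 + k)/3 = 2 - k/3)
7225/Z(-168, Q(12, -5)) + r(-65, t(-4))/7766 = 7225/((5*(-1*12 - 1*(-5))/(3 - 5))) + (2 - ⅓*(-65))/7766 = 7225/((5*(-12 + 5)/(-2))) + (2 + 65/3)*(1/7766) = 7225/((5*(-½)*(-7))) + (71/3)*(1/7766) = 7225/(35/2) + 71/23298 = 7225*(2/35) + 71/23298 = 2890/7 + 71/23298 = 67331717/163086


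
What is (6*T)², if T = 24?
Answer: 20736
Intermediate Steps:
(6*T)² = (6*24)² = 144² = 20736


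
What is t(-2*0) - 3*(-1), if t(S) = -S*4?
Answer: 3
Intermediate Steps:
t(S) = -4*S
t(-2*0) - 3*(-1) = -(-8)*0 - 3*(-1) = -4*0 + 3 = 0 + 3 = 3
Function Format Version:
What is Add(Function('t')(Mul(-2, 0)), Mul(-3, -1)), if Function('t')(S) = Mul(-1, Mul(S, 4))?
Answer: 3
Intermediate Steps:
Function('t')(S) = Mul(-4, S) (Function('t')(S) = Mul(-1, Mul(4, S)) = Mul(-4, S))
Add(Function('t')(Mul(-2, 0)), Mul(-3, -1)) = Add(Mul(-4, Mul(-2, 0)), Mul(-3, -1)) = Add(Mul(-4, 0), 3) = Add(0, 3) = 3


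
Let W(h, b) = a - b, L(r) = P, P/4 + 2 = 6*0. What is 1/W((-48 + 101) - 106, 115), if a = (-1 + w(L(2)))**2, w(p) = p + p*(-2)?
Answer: -1/66 ≈ -0.015152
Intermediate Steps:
P = -8 (P = -8 + 4*(6*0) = -8 + 4*0 = -8 + 0 = -8)
L(r) = -8
w(p) = -p (w(p) = p - 2*p = -p)
a = 49 (a = (-1 - 1*(-8))**2 = (-1 + 8)**2 = 7**2 = 49)
W(h, b) = 49 - b
1/W((-48 + 101) - 106, 115) = 1/(49 - 1*115) = 1/(49 - 115) = 1/(-66) = -1/66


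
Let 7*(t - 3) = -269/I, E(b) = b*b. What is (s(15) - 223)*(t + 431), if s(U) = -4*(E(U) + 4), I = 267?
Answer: -923588903/1869 ≈ -4.9416e+5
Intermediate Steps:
E(b) = b**2
t = 5338/1869 (t = 3 + (-269/267)/7 = 3 + (-269*1/267)/7 = 3 + (1/7)*(-269/267) = 3 - 269/1869 = 5338/1869 ≈ 2.8561)
s(U) = -16 - 4*U**2 (s(U) = -4*(U**2 + 4) = -4*(4 + U**2) = -16 - 4*U**2)
(s(15) - 223)*(t + 431) = ((-16 - 4*15**2) - 223)*(5338/1869 + 431) = ((-16 - 4*225) - 223)*(810877/1869) = ((-16 - 900) - 223)*(810877/1869) = (-916 - 223)*(810877/1869) = -1139*810877/1869 = -923588903/1869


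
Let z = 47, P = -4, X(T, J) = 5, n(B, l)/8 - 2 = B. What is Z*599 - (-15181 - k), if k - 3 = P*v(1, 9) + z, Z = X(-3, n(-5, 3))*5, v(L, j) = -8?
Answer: 30238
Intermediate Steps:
n(B, l) = 16 + 8*B
Z = 25 (Z = 5*5 = 25)
k = 82 (k = 3 + (-4*(-8) + 47) = 3 + (32 + 47) = 3 + 79 = 82)
Z*599 - (-15181 - k) = 25*599 - (-15181 - 1*82) = 14975 - (-15181 - 82) = 14975 - 1*(-15263) = 14975 + 15263 = 30238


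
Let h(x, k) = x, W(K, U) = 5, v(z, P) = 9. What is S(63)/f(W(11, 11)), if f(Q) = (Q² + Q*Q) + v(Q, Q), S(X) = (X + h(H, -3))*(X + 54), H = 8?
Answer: 8307/59 ≈ 140.80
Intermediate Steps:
S(X) = (8 + X)*(54 + X) (S(X) = (X + 8)*(X + 54) = (8 + X)*(54 + X))
f(Q) = 9 + 2*Q² (f(Q) = (Q² + Q*Q) + 9 = (Q² + Q²) + 9 = 2*Q² + 9 = 9 + 2*Q²)
S(63)/f(W(11, 11)) = (432 + 63² + 62*63)/(9 + 2*5²) = (432 + 3969 + 3906)/(9 + 2*25) = 8307/(9 + 50) = 8307/59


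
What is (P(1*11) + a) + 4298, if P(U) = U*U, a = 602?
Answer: 5021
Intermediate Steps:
P(U) = U²
(P(1*11) + a) + 4298 = ((1*11)² + 602) + 4298 = (11² + 602) + 4298 = (121 + 602) + 4298 = 723 + 4298 = 5021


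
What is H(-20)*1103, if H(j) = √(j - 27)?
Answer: 1103*I*√47 ≈ 7561.8*I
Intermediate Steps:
H(j) = √(-27 + j)
H(-20)*1103 = √(-27 - 20)*1103 = √(-47)*1103 = (I*√47)*1103 = 1103*I*√47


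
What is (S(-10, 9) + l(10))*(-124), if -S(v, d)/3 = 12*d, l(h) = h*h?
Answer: 27776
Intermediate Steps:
l(h) = h**2
S(v, d) = -36*d
(S(-10, 9) + l(10))*(-124) = (-36*9 + 10**2)*(-124) = (-324 + 100)*(-124) = -224*(-124) = 27776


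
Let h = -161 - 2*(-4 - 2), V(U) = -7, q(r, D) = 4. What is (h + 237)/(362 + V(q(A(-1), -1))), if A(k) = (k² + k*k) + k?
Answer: 88/355 ≈ 0.24789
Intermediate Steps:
A(k) = k + 2*k² (A(k) = (k² + k²) + k = 2*k² + k = k + 2*k²)
h = -149 (h = -161 - 2*(-6) = -161 - 1*(-12) = -161 + 12 = -149)
(h + 237)/(362 + V(q(A(-1), -1))) = (-149 + 237)/(362 - 7) = 88/355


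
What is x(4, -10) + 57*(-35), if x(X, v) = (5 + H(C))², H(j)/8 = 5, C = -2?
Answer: 30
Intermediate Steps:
H(j) = 40 (H(j) = 8*5 = 40)
x(X, v) = 2025 (x(X, v) = (5 + 40)² = 45² = 2025)
x(4, -10) + 57*(-35) = 2025 + 57*(-35) = 2025 - 1995 = 30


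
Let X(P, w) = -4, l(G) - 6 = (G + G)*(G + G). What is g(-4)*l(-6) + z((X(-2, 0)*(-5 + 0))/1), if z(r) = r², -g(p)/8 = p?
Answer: 5200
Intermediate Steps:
l(G) = 6 + 4*G² (l(G) = 6 + (G + G)*(G + G) = 6 + (2*G)*(2*G) = 6 + 4*G²)
g(p) = -8*p
g(-4)*l(-6) + z((X(-2, 0)*(-5 + 0))/1) = (-8*(-4))*(6 + 4*(-6)²) + (-4*(-5 + 0)/1)² = 32*(6 + 4*36) + (-4*(-5)*1)² = 32*(6 + 144) + (20*1)² = 32*150 + 20² = 4800 + 400 = 5200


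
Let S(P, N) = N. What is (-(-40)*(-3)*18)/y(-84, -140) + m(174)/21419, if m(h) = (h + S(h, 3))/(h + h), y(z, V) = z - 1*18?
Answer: 894458443/42238268 ≈ 21.176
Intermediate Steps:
y(z, V) = -18 + z (y(z, V) = z - 18 = -18 + z)
m(h) = (3 + h)/(2*h) (m(h) = (h + 3)/(h + h) = (3 + h)/((2*h)) = (3 + h)*(1/(2*h)) = (3 + h)/(2*h))
(-(-40)*(-3)*18)/y(-84, -140) + m(174)/21419 = (-(-40)*(-3)*18)/(-18 - 84) + ((1/2)*(3 + 174)/174)/21419 = (-10*12*18)/(-102) + ((1/2)*(1/174)*177)*(1/21419) = -120*18*(-1/102) + (59/116)*(1/21419) = -2160*(-1/102) + 59/2484604 = 360/17 + 59/2484604 = 894458443/42238268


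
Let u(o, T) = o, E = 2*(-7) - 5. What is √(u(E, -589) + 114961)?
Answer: √114942 ≈ 339.03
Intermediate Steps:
E = -19 (E = -14 - 5 = -19)
√(u(E, -589) + 114961) = √(-19 + 114961) = √114942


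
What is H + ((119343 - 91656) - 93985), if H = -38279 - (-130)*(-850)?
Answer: -215077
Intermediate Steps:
H = -148779 (H = -38279 - 1*110500 = -38279 - 110500 = -148779)
H + ((119343 - 91656) - 93985) = -148779 + ((119343 - 91656) - 93985) = -148779 + (27687 - 93985) = -148779 - 66298 = -215077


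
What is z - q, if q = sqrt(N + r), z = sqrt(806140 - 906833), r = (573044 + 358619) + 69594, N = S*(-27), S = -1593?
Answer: -2*sqrt(261067) + I*sqrt(100693) ≈ -1021.9 + 317.32*I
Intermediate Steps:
N = 43011 (N = -1593*(-27) = 43011)
r = 1001257 (r = 931663 + 69594 = 1001257)
z = I*sqrt(100693) (z = sqrt(-100693) = I*sqrt(100693) ≈ 317.32*I)
q = 2*sqrt(261067) (q = sqrt(43011 + 1001257) = sqrt(1044268) = 2*sqrt(261067) ≈ 1021.9)
z - q = I*sqrt(100693) - 2*sqrt(261067) = -2*sqrt(261067) + I*sqrt(100693)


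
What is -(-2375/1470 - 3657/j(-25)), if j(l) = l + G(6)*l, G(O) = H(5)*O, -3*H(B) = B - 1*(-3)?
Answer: 417761/36750 ≈ 11.368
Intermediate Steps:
H(B) = -1 - B/3 (H(B) = -(B - 1*(-3))/3 = -(B + 3)/3 = -(3 + B)/3 = -1 - B/3)
G(O) = -8*O/3 (G(O) = (-1 - 1/3*5)*O = (-1 - 5/3)*O = -8*O/3)
j(l) = -15*l (j(l) = l + (-8/3*6)*l = l - 16*l = -15*l)
-(-2375/1470 - 3657/j(-25)) = -(-2375/1470 - 3657/((-15*(-25)))) = -(-2375*1/1470 - 3657/375) = -(-475/294 - 3657*1/375) = -(-475/294 - 1219/125) = -1*(-417761/36750) = 417761/36750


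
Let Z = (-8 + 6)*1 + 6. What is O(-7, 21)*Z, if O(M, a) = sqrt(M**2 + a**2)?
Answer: 28*sqrt(10) ≈ 88.544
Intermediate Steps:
Z = 4 (Z = -2*1 + 6 = -2 + 6 = 4)
O(-7, 21)*Z = sqrt((-7)**2 + 21**2)*4 = sqrt(49 + 441)*4 = sqrt(490)*4 = (7*sqrt(10))*4 = 28*sqrt(10)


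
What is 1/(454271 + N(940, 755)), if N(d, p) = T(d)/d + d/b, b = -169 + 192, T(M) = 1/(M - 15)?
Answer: 19998500/9085555923523 ≈ 2.2011e-6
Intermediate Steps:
T(M) = 1/(-15 + M)
b = 23
N(d, p) = d/23 + 1/(d*(-15 + d)) (N(d, p) = 1/((-15 + d)*d) + d/23 = 1/(d*(-15 + d)) + d*(1/23) = 1/(d*(-15 + d)) + d/23 = d/23 + 1/(d*(-15 + d)))
1/(454271 + N(940, 755)) = 1/(454271 + (1/23)*(23 + 940²*(-15 + 940))/(940*(-15 + 940))) = 1/(454271 + (1/23)*(1/940)*(23 + 883600*925)/925) = 1/(454271 + (1/23)*(1/940)*(1/925)*(23 + 817330000)) = 1/(454271 + (1/23)*(1/940)*(1/925)*817330023) = 1/(454271 + 817330023/19998500) = 1/(9085555923523/19998500) = 19998500/9085555923523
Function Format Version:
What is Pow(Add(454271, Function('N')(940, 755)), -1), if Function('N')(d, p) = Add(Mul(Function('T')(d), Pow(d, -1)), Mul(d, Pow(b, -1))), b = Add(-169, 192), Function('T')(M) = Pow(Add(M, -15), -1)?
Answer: Rational(19998500, 9085555923523) ≈ 2.2011e-6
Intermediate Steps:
Function('T')(M) = Pow(Add(-15, M), -1)
b = 23
Function('N')(d, p) = Add(Mul(Rational(1, 23), d), Mul(Pow(d, -1), Pow(Add(-15, d), -1))) (Function('N')(d, p) = Add(Mul(Pow(Add(-15, d), -1), Pow(d, -1)), Mul(d, Pow(23, -1))) = Add(Mul(Pow(d, -1), Pow(Add(-15, d), -1)), Mul(d, Rational(1, 23))) = Add(Mul(Pow(d, -1), Pow(Add(-15, d), -1)), Mul(Rational(1, 23), d)) = Add(Mul(Rational(1, 23), d), Mul(Pow(d, -1), Pow(Add(-15, d), -1))))
Pow(Add(454271, Function('N')(940, 755)), -1) = Pow(Add(454271, Mul(Rational(1, 23), Pow(940, -1), Pow(Add(-15, 940), -1), Add(23, Mul(Pow(940, 2), Add(-15, 940))))), -1) = Pow(Add(454271, Mul(Rational(1, 23), Rational(1, 940), Pow(925, -1), Add(23, Mul(883600, 925)))), -1) = Pow(Add(454271, Mul(Rational(1, 23), Rational(1, 940), Rational(1, 925), Add(23, 817330000))), -1) = Pow(Add(454271, Mul(Rational(1, 23), Rational(1, 940), Rational(1, 925), 817330023)), -1) = Pow(Add(454271, Rational(817330023, 19998500)), -1) = Pow(Rational(9085555923523, 19998500), -1) = Rational(19998500, 9085555923523)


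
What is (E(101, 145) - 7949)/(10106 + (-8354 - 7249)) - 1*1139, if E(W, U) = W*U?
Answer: -6267779/5497 ≈ -1140.2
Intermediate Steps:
E(W, U) = U*W
(E(101, 145) - 7949)/(10106 + (-8354 - 7249)) - 1*1139 = (145*101 - 7949)/(10106 + (-8354 - 7249)) - 1*1139 = (14645 - 7949)/(10106 - 15603) - 1139 = 6696/(-5497) - 1139 = 6696*(-1/5497) - 1139 = -6696/5497 - 1139 = -6267779/5497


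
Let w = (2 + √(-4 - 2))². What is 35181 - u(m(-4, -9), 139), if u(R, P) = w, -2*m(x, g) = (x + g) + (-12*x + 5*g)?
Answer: 35183 - 4*I*√6 ≈ 35183.0 - 9.798*I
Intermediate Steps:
w = (2 + I*√6)² (w = (2 + √(-6))² = (2 + I*√6)² ≈ -2.0 + 9.798*I)
m(x, g) = -3*g + 11*x/2 (m(x, g) = -((x + g) + (-12*x + 5*g))/2 = -((g + x) + (-12*x + 5*g))/2 = -(-11*x + 6*g)/2 = -3*g + 11*x/2)
u(R, P) = (2 + I*√6)²
35181 - u(m(-4, -9), 139) = 35181 - (2 + I*√6)²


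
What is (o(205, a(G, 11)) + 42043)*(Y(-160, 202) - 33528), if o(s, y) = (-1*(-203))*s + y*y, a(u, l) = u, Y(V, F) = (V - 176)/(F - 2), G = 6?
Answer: -70155825948/25 ≈ -2.8062e+9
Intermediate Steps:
Y(V, F) = (-176 + V)/(-2 + F)
o(s, y) = y² + 203*s (o(s, y) = 203*s + y² = y² + 203*s)
(o(205, a(G, 11)) + 42043)*(Y(-160, 202) - 33528) = ((6² + 203*205) + 42043)*((-176 - 160)/(-2 + 202) - 33528) = ((36 + 41615) + 42043)*(-336/200 - 33528) = (41651 + 42043)*((1/200)*(-336) - 33528) = 83694*(-42/25 - 33528) = 83694*(-838242/25) = -70155825948/25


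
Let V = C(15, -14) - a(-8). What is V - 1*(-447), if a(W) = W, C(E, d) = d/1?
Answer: 441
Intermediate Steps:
C(E, d) = d (C(E, d) = d*1 = d)
V = -6 (V = -14 - 1*(-8) = -14 + 8 = -6)
V - 1*(-447) = -6 - 1*(-447) = -6 + 447 = 441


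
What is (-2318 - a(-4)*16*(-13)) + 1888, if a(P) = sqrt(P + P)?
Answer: -430 + 416*I*sqrt(2) ≈ -430.0 + 588.31*I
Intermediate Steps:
a(P) = sqrt(2)*sqrt(P) (a(P) = sqrt(2*P) = sqrt(2)*sqrt(P))
(-2318 - a(-4)*16*(-13)) + 1888 = (-2318 - (sqrt(2)*sqrt(-4))*16*(-13)) + 1888 = (-2318 - (sqrt(2)*(2*I))*16*(-13)) + 1888 = (-2318 - (2*I*sqrt(2))*16*(-13)) + 1888 = (-2318 - 32*I*sqrt(2)*(-13)) + 1888 = (-2318 - (-416)*I*sqrt(2)) + 1888 = (-2318 + 416*I*sqrt(2)) + 1888 = -430 + 416*I*sqrt(2)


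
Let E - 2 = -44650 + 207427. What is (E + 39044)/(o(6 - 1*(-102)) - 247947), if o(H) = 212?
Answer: -201823/247735 ≈ -0.81467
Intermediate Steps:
E = 162779 (E = 2 + (-44650 + 207427) = 2 + 162777 = 162779)
(E + 39044)/(o(6 - 1*(-102)) - 247947) = (162779 + 39044)/(212 - 247947) = 201823/(-247735) = 201823*(-1/247735) = -201823/247735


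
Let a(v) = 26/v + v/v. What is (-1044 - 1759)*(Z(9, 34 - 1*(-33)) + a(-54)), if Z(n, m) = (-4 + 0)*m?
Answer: 20243266/27 ≈ 7.4975e+5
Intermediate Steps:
Z(n, m) = -4*m
a(v) = 1 + 26/v (a(v) = 26/v + 1 = 1 + 26/v)
(-1044 - 1759)*(Z(9, 34 - 1*(-33)) + a(-54)) = (-1044 - 1759)*(-4*(34 - 1*(-33)) + (26 - 54)/(-54)) = -2803*(-4*(34 + 33) - 1/54*(-28)) = -2803*(-4*67 + 14/27) = -2803*(-268 + 14/27) = -2803*(-7222/27) = 20243266/27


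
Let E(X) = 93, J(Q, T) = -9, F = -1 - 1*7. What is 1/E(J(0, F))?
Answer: 1/93 ≈ 0.010753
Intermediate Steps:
F = -8 (F = -1 - 7 = -8)
1/E(J(0, F)) = 1/93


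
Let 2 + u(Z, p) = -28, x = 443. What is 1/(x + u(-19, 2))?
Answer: 1/413 ≈ 0.0024213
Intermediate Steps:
u(Z, p) = -30 (u(Z, p) = -2 - 28 = -30)
1/(x + u(-19, 2)) = 1/(443 - 30) = 1/413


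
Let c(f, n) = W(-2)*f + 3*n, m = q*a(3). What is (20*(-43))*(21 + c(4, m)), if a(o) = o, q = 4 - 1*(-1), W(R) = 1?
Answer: -60200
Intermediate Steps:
q = 5 (q = 4 + 1 = 5)
m = 15 (m = 5*3 = 15)
c(f, n) = f + 3*n (c(f, n) = 1*f + 3*n = f + 3*n)
(20*(-43))*(21 + c(4, m)) = (20*(-43))*(21 + (4 + 3*15)) = -860*(21 + (4 + 45)) = -860*(21 + 49) = -860*70 = -60200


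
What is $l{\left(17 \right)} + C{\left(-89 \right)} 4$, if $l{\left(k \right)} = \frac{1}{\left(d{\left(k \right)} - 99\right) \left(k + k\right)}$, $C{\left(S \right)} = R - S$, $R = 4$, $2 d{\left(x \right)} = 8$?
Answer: $\frac{1201559}{3230} \approx 372.0$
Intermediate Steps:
$d{\left(x \right)} = 4$ ($d{\left(x \right)} = \frac{1}{2} \cdot 8 = 4$)
$C{\left(S \right)} = 4 - S$
$l{\left(k \right)} = - \frac{1}{190 k}$ ($l{\left(k \right)} = \frac{1}{\left(4 - 99\right) \left(k + k\right)} = \frac{1}{\left(-95\right) 2 k} = \frac{1}{\left(-190\right) k} = - \frac{1}{190 k}$)
$l{\left(17 \right)} + C{\left(-89 \right)} 4 = - \frac{1}{190 \cdot 17} + \left(4 - -89\right) 4 = \left(- \frac{1}{190}\right) \frac{1}{17} + \left(4 + 89\right) 4 = - \frac{1}{3230} + 93 \cdot 4 = - \frac{1}{3230} + 372 = \frac{1201559}{3230}$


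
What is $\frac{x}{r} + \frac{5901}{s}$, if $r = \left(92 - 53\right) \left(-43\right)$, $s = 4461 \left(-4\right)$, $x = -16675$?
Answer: $\frac{95884241}{9974796} \approx 9.6127$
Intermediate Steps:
$s = -17844$
$r = -1677$ ($r = 39 \left(-43\right) = -1677$)
$\frac{x}{r} + \frac{5901}{s} = - \frac{16675}{-1677} + \frac{5901}{-17844} = \left(-16675\right) \left(- \frac{1}{1677}\right) + 5901 \left(- \frac{1}{17844}\right) = \frac{16675}{1677} - \frac{1967}{5948} = \frac{95884241}{9974796}$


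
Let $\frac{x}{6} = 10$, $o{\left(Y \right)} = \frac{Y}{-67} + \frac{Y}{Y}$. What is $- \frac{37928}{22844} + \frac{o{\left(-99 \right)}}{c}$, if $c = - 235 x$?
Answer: $- \frac{4479296713}{2697590850} \approx -1.6605$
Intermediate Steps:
$o{\left(Y \right)} = 1 - \frac{Y}{67}$ ($o{\left(Y \right)} = Y \left(- \frac{1}{67}\right) + 1 = - \frac{Y}{67} + 1 = 1 - \frac{Y}{67}$)
$x = 60$ ($x = 6 \cdot 10 = 60$)
$c = -14100$ ($c = \left(-235\right) 60 = -14100$)
$- \frac{37928}{22844} + \frac{o{\left(-99 \right)}}{c} = - \frac{37928}{22844} + \frac{1 - - \frac{99}{67}}{-14100} = \left(-37928\right) \frac{1}{22844} + \left(1 + \frac{99}{67}\right) \left(- \frac{1}{14100}\right) = - \frac{9482}{5711} + \frac{166}{67} \left(- \frac{1}{14100}\right) = - \frac{9482}{5711} - \frac{83}{472350} = - \frac{4479296713}{2697590850}$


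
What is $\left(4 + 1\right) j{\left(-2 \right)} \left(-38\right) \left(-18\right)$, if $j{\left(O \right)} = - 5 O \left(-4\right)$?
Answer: $-136800$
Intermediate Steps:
$j{\left(O \right)} = 20 O$
$\left(4 + 1\right) j{\left(-2 \right)} \left(-38\right) \left(-18\right) = \left(4 + 1\right) 20 \left(-2\right) \left(-38\right) \left(-18\right) = 5 \left(-40\right) \left(-38\right) \left(-18\right) = \left(-200\right) \left(-38\right) \left(-18\right) = 7600 \left(-18\right) = -136800$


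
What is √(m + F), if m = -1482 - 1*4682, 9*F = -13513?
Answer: I*√68989/3 ≈ 87.552*I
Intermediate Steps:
F = -13513/9 (F = (⅑)*(-13513) = -13513/9 ≈ -1501.4)
m = -6164 (m = -1482 - 4682 = -6164)
√(m + F) = √(-6164 - 13513/9) = √(-68989/9) = I*√68989/3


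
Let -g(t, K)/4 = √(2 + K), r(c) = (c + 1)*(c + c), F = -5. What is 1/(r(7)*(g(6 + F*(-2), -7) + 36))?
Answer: 9/38528 + I*√5/38528 ≈ 0.0002336 + 5.8037e-5*I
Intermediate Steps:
r(c) = 2*c*(1 + c) (r(c) = (1 + c)*(2*c) = 2*c*(1 + c))
g(t, K) = -4*√(2 + K)
1/(r(7)*(g(6 + F*(-2), -7) + 36)) = 1/((2*7*(1 + 7))*(-4*√(2 - 7) + 36)) = 1/((2*7*8)*(-4*I*√5 + 36)) = 1/(112*(-4*I*√5 + 36)) = 1/(112*(36 - 4*I*√5)) = 1/(4032 - 448*I*√5)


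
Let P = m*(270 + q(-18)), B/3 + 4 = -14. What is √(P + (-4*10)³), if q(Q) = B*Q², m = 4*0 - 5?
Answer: √22130 ≈ 148.76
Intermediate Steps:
m = -5 (m = 0 - 5 = -5)
B = -54 (B = -12 + 3*(-14) = -12 - 42 = -54)
q(Q) = -54*Q²
P = 86130 (P = -5*(270 - 54*(-18)²) = -5*(270 - 54*324) = -5*(270 - 17496) = -5*(-17226) = 86130)
√(P + (-4*10)³) = √(86130 + (-4*10)³) = √(86130 + (-40)³) = √(86130 - 64000) = √22130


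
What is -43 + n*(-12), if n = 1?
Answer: -55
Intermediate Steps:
-43 + n*(-12) = -43 + 1*(-12) = -43 - 12 = -55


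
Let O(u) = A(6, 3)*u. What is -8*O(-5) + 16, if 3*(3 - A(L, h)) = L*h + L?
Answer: -184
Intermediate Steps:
A(L, h) = 3 - L/3 - L*h/3 (A(L, h) = 3 - (L*h + L)/3 = 3 - (L + L*h)/3 = 3 + (-L/3 - L*h/3) = 3 - L/3 - L*h/3)
O(u) = -5*u (O(u) = (3 - ⅓*6 - ⅓*6*3)*u = (3 - 2 - 6)*u = -5*u)
-8*O(-5) + 16 = -(-40)*(-5) + 16 = -8*25 + 16 = -200 + 16 = -184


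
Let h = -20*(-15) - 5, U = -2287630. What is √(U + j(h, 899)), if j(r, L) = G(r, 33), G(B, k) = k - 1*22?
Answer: I*√2287619 ≈ 1512.5*I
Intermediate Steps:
G(B, k) = -22 + k (G(B, k) = k - 22 = -22 + k)
h = 295 (h = 300 - 5 = 295)
j(r, L) = 11 (j(r, L) = -22 + 33 = 11)
√(U + j(h, 899)) = √(-2287630 + 11) = √(-2287619) = I*√2287619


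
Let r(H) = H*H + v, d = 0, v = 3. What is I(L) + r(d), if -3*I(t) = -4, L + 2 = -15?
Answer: 13/3 ≈ 4.3333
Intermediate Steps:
L = -17 (L = -2 - 15 = -17)
I(t) = 4/3 (I(t) = -⅓*(-4) = 4/3)
r(H) = 3 + H² (r(H) = H*H + 3 = H² + 3 = 3 + H²)
I(L) + r(d) = 4/3 + (3 + 0²) = 4/3 + (3 + 0) = 4/3 + 3 = 13/3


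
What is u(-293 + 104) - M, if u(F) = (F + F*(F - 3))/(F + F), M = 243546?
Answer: -487283/2 ≈ -2.4364e+5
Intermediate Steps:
u(F) = (F + F*(-3 + F))/(2*F) (u(F) = (F + F*(-3 + F))/((2*F)) = (F + F*(-3 + F))*(1/(2*F)) = (F + F*(-3 + F))/(2*F))
u(-293 + 104) - M = (-1 + (-293 + 104)/2) - 1*243546 = (-1 + (½)*(-189)) - 243546 = (-1 - 189/2) - 243546 = -191/2 - 243546 = -487283/2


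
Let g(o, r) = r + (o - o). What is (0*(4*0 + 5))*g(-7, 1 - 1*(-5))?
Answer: 0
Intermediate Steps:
g(o, r) = r (g(o, r) = r + 0 = r)
(0*(4*0 + 5))*g(-7, 1 - 1*(-5)) = (0*(4*0 + 5))*(1 - 1*(-5)) = (0*(0 + 5))*(1 + 5) = (0*5)*6 = 0*6 = 0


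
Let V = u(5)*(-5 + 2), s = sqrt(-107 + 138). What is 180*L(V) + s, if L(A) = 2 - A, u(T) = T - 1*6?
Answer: -180 + sqrt(31) ≈ -174.43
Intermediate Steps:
s = sqrt(31) ≈ 5.5678
u(T) = -6 + T (u(T) = T - 6 = -6 + T)
V = 3 (V = (-6 + 5)*(-5 + 2) = -1*(-3) = 3)
180*L(V) + s = 180*(2 - 1*3) + sqrt(31) = 180*(2 - 3) + sqrt(31) = 180*(-1) + sqrt(31) = -180 + sqrt(31)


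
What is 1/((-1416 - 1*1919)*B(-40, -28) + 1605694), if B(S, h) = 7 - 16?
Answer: 1/1635709 ≈ 6.1136e-7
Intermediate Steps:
B(S, h) = -9
1/((-1416 - 1*1919)*B(-40, -28) + 1605694) = 1/((-1416 - 1*1919)*(-9) + 1605694) = 1/((-1416 - 1919)*(-9) + 1605694) = 1/(-3335*(-9) + 1605694) = 1/(30015 + 1605694) = 1/1635709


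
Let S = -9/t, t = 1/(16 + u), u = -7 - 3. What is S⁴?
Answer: 8503056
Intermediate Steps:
u = -10
t = ⅙ (t = 1/(16 - 10) = 1/6 = ⅙ ≈ 0.16667)
S = -54 (S = -9/⅙ = -9*6 = -54)
S⁴ = (-54)⁴ = 8503056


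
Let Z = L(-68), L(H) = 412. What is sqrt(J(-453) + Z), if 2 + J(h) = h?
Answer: I*sqrt(43) ≈ 6.5574*I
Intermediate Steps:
J(h) = -2 + h
Z = 412
sqrt(J(-453) + Z) = sqrt((-2 - 453) + 412) = sqrt(-455 + 412) = sqrt(-43) = I*sqrt(43)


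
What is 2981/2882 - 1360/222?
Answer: -148079/29082 ≈ -5.0918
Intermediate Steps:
2981/2882 - 1360/222 = 2981*(1/2882) - 1360*1/222 = 271/262 - 680/111 = -148079/29082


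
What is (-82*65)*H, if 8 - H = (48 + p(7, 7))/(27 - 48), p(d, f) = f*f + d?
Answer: -1449760/21 ≈ -69036.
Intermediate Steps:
p(d, f) = d + f**2 (p(d, f) = f**2 + d = d + f**2)
H = 272/21 (H = 8 - (48 + (7 + 7**2))/(27 - 48) = 8 - (48 + (7 + 49))/(-21) = 8 - (48 + 56)*(-1)/21 = 8 - 104*(-1)/21 = 8 - 1*(-104/21) = 8 + 104/21 = 272/21 ≈ 12.952)
(-82*65)*H = -82*65*(272/21) = -5330*272/21 = -1449760/21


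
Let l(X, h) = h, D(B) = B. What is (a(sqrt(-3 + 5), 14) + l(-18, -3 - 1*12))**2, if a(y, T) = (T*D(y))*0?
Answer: 225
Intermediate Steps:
a(y, T) = 0 (a(y, T) = (T*y)*0 = 0)
(a(sqrt(-3 + 5), 14) + l(-18, -3 - 1*12))**2 = (0 + (-3 - 1*12))**2 = (0 + (-3 - 12))**2 = (0 - 15)**2 = (-15)**2 = 225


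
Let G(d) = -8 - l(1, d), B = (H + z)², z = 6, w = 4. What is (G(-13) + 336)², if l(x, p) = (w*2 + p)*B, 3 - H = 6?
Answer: 139129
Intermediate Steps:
H = -3 (H = 3 - 1*6 = 3 - 6 = -3)
B = 9 (B = (-3 + 6)² = 3² = 9)
l(x, p) = 72 + 9*p (l(x, p) = (4*2 + p)*9 = (8 + p)*9 = 72 + 9*p)
G(d) = -80 - 9*d (G(d) = -8 - (72 + 9*d) = -8 + (-72 - 9*d) = -80 - 9*d)
(G(-13) + 336)² = ((-80 - 9*(-13)) + 336)² = ((-80 + 117) + 336)² = (37 + 336)² = 373² = 139129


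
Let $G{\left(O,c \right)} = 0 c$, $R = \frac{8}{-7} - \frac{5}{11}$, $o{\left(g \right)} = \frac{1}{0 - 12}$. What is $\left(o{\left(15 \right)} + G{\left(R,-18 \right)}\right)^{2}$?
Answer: $\frac{1}{144} \approx 0.0069444$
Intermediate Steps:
$o{\left(g \right)} = - \frac{1}{12}$ ($o{\left(g \right)} = \frac{1}{-12} = - \frac{1}{12}$)
$R = - \frac{123}{77}$ ($R = 8 \left(- \frac{1}{7}\right) - \frac{5}{11} = - \frac{8}{7} - \frac{5}{11} = - \frac{123}{77} \approx -1.5974$)
$G{\left(O,c \right)} = 0$
$\left(o{\left(15 \right)} + G{\left(R,-18 \right)}\right)^{2} = \left(- \frac{1}{12} + 0\right)^{2} = \left(- \frac{1}{12}\right)^{2} = \frac{1}{144}$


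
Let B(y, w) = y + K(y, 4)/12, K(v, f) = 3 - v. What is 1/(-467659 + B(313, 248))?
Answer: -6/2804231 ≈ -2.1396e-6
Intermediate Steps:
B(y, w) = ¼ + 11*y/12 (B(y, w) = y + (3 - y)/12 = y + (3 - y)*(1/12) = y + (¼ - y/12) = ¼ + 11*y/12)
1/(-467659 + B(313, 248)) = 1/(-467659 + (¼ + (11/12)*313)) = 1/(-467659 + (¼ + 3443/12)) = 1/(-467659 + 1723/6) = 1/(-2804231/6) = -6/2804231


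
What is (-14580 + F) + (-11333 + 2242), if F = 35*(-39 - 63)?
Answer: -27241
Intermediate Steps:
F = -3570 (F = 35*(-102) = -3570)
(-14580 + F) + (-11333 + 2242) = (-14580 - 3570) + (-11333 + 2242) = -18150 - 9091 = -27241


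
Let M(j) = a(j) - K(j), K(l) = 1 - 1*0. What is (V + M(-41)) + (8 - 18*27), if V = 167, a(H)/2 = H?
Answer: -394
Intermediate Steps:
a(H) = 2*H
K(l) = 1 (K(l) = 1 + 0 = 1)
M(j) = -1 + 2*j (M(j) = 2*j - 1*1 = 2*j - 1 = -1 + 2*j)
(V + M(-41)) + (8 - 18*27) = (167 + (-1 + 2*(-41))) + (8 - 18*27) = (167 + (-1 - 82)) + (8 - 486) = (167 - 83) - 478 = 84 - 478 = -394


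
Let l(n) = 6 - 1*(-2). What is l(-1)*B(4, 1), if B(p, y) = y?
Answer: 8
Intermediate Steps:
l(n) = 8 (l(n) = 6 + 2 = 8)
l(-1)*B(4, 1) = 8*1 = 8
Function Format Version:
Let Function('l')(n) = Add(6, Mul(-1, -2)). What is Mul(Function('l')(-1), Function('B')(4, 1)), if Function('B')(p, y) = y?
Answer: 8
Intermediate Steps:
Function('l')(n) = 8 (Function('l')(n) = Add(6, 2) = 8)
Mul(Function('l')(-1), Function('B')(4, 1)) = Mul(8, 1) = 8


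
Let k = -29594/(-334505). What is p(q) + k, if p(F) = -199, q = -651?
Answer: -66536901/334505 ≈ -198.91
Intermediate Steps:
k = 29594/334505 (k = -29594*(-1/334505) = 29594/334505 ≈ 0.088471)
p(q) + k = -199 + 29594/334505 = -66536901/334505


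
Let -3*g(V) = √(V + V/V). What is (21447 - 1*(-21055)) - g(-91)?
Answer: 42502 + I*√10 ≈ 42502.0 + 3.1623*I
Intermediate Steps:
g(V) = -√(1 + V)/3 (g(V) = -√(V + V/V)/3 = -√(V + 1)/3 = -√(1 + V)/3)
(21447 - 1*(-21055)) - g(-91) = (21447 - 1*(-21055)) - (-1)*√(1 - 91)/3 = (21447 + 21055) - (-1)*√(-90)/3 = 42502 - (-1)*3*I*√10/3 = 42502 - (-1)*I*√10 = 42502 + I*√10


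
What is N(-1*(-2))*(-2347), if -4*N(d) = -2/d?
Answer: -2347/4 ≈ -586.75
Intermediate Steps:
N(d) = 1/(2*d) (N(d) = -(-1)/(2*d) = 1/(2*d))
N(-1*(-2))*(-2347) = (1/(2*((-1*(-2)))))*(-2347) = ((½)/2)*(-2347) = ((½)*(½))*(-2347) = (¼)*(-2347) = -2347/4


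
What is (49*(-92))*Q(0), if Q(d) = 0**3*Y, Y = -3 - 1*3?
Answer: 0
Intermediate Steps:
Y = -6 (Y = -3 - 3 = -6)
Q(d) = 0 (Q(d) = 0**3*(-6) = 0*(-6) = 0)
(49*(-92))*Q(0) = (49*(-92))*0 = -4508*0 = 0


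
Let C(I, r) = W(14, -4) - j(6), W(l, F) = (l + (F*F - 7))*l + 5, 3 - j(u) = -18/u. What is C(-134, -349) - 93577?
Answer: -93256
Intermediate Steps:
j(u) = 3 + 18/u (j(u) = 3 - (-18)/u = 3 + 18/u)
W(l, F) = 5 + l*(-7 + l + F**2) (W(l, F) = (l + (F**2 - 7))*l + 5 = (l + (-7 + F**2))*l + 5 = (-7 + l + F**2)*l + 5 = l*(-7 + l + F**2) + 5 = 5 + l*(-7 + l + F**2))
C(I, r) = 321 (C(I, r) = (5 + 14**2 - 7*14 + 14*(-4)**2) - (3 + 18/6) = (5 + 196 - 98 + 14*16) - (3 + 18*(1/6)) = (5 + 196 - 98 + 224) - (3 + 3) = 327 - 1*6 = 327 - 6 = 321)
C(-134, -349) - 93577 = 321 - 93577 = -93256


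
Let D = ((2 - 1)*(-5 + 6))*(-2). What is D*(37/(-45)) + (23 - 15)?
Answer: 434/45 ≈ 9.6444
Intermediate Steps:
D = -2 (D = (1*1)*(-2) = 1*(-2) = -2)
D*(37/(-45)) + (23 - 15) = -74/(-45) + (23 - 15) = -74*(-1)/45 + 8 = -2*(-37/45) + 8 = 74/45 + 8 = 434/45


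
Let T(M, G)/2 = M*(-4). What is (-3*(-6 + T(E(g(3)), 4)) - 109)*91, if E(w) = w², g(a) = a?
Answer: 11375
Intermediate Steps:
T(M, G) = -8*M (T(M, G) = 2*(M*(-4)) = 2*(-4*M) = -8*M)
(-3*(-6 + T(E(g(3)), 4)) - 109)*91 = (-3*(-6 - 8*3²) - 109)*91 = (-3*(-6 - 8*9) - 109)*91 = (-3*(-6 - 72) - 109)*91 = (-3*(-78) - 109)*91 = (234 - 109)*91 = 125*91 = 11375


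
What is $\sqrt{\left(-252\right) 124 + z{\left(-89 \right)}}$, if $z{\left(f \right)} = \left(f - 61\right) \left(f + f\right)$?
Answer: $2 i \sqrt{1137} \approx 67.439 i$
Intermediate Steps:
$z{\left(f \right)} = 2 f \left(-61 + f\right)$ ($z{\left(f \right)} = \left(-61 + f\right) 2 f = 2 f \left(-61 + f\right)$)
$\sqrt{\left(-252\right) 124 + z{\left(-89 \right)}} = \sqrt{\left(-252\right) 124 + 2 \left(-89\right) \left(-61 - 89\right)} = \sqrt{-31248 + 2 \left(-89\right) \left(-150\right)} = \sqrt{-31248 + 26700} = \sqrt{-4548} = 2 i \sqrt{1137}$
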